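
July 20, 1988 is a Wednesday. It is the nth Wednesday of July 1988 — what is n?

3rd

Day 20 falls in week ⌈20/7⌉ of the month.
Days 1–7 hold the 1st Wednesday, 8–14 the 2nd, 15–21 the 3rd, 22–28 the 4th, 29–31 the 5th.
20 is in the range for the 3rd.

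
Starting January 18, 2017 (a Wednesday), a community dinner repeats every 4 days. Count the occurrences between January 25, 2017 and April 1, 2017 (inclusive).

Occurrences land 4·i days after January 18, 2017 for i = 0, 1, 2, …
January 25, 2017 is 7 days after the start; 7 ÷ 4 = 1 remainder 3; since the remainder is 3, round up to i = 2. First occurrence in the window: #3 on January 26, 2017 (2×4 = 8 days in).
April 1, 2017 is 73 days after the start; 73 ÷ 4 = 18 remainder 1. Last occurrence in the window: #19 on March 31, 2017.
Occurrences #3 through #19: 17 in total.

17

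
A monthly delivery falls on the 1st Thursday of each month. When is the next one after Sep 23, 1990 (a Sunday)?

Oct 4, 1990

Sep 1990 starts on a Saturday, so its 1st Thursday is Sep 6, 1990 (5 days in).
That is not after Sep 23, 1990, so look at Oct 1990.
Oct 1990 starts on a Monday, so its 1st Thursday is Oct 4, 1990 (3 days in).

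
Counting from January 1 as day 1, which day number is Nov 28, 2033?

332

Days in months before Nov: 31 + 28 + 31 + 30 + 31 + 30 + 31 + 31 + 30 + 31 = 304.
Plus 28 days into Nov → day 332.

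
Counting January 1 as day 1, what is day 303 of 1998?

October 30, 1998

January has 31 days (303 − 31 = 272 remain).
February has 28 days (272 − 28 = 244 remain).
March has 31 days (244 − 31 = 213 remain).
April has 30 days (213 − 30 = 183 remain).
May has 31 days (183 − 31 = 152 remain).
June has 30 days (152 − 30 = 122 remain).
July has 31 days (122 − 31 = 91 remain).
August has 31 days (91 − 31 = 60 remain).
September has 30 days (60 − 30 = 30 remain).
30 into October → October 30.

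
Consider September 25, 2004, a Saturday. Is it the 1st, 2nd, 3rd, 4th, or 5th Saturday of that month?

Day 25 falls in week ⌈25/7⌉ of the month.
Days 1–7 hold the 1st Saturday, 8–14 the 2nd, 15–21 the 3rd, 22–28 the 4th, 29–31 the 5th.
25 is in the range for the 4th.

4th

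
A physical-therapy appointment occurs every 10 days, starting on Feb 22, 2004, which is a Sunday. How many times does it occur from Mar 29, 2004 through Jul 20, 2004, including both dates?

Occurrences land 10·i days after Feb 22, 2004 for i = 0, 1, 2, …
Mar 29, 2004 is 36 days after the start; 36 ÷ 10 = 3 remainder 6; since the remainder is 6, round up to i = 4. First occurrence in the window: #5 on Apr 2, 2004 (4×10 = 40 days in).
Jul 20, 2004 is 149 days after the start; 149 ÷ 10 = 14 remainder 9. Last occurrence in the window: #15 on Jul 11, 2004.
Occurrences #5 through #15: 11 in total.

11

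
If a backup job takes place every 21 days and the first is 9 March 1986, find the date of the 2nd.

The 2nd occurrence is 1 interval after the first: 1 × 21 = 21 days after 9 March 1986.
21 days later is 30 March 1986.

30 March 1986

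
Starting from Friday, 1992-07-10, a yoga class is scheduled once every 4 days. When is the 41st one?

The 41st occurrence is 40 intervals after the first: 40 × 4 = 160 days after 1992-07-10.
July has 31 days — 21 days to the end of July leaves 139.
August has 31 days (108 left).
September has 30 days (78 left).
October has 31 days (47 left).
November has 30 days (17 left).
17 days into December → 1992-12-17.

1992-12-17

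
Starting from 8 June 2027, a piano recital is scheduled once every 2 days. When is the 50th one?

14 September 2027

The 50th occurrence is 49 intervals after the first: 49 × 2 = 98 days after 8 June 2027.
June has 30 days — 22 days to the end of June leaves 76.
July has 31 days (45 left).
August has 31 days (14 left).
14 days into September → 14 September 2027.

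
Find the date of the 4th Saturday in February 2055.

February 27, 2055

The first Saturday of February 2055 is February 6.
The 4th Saturday is 3 weeks later: 6 + 21 = 27.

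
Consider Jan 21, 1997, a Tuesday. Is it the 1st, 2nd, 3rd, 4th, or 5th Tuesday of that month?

3rd

Day 21 falls in week ⌈21/7⌉ of the month.
Days 1–7 hold the 1st Tuesday, 8–14 the 2nd, 15–21 the 3rd, 22–28 the 4th, 29–31 the 5th.
21 is in the range for the 3rd.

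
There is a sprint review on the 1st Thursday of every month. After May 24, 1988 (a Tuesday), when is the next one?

Jun 2, 1988

May 1988 starts on a Sunday, so its 1st Thursday is May 5, 1988 (4 days in).
That is not after May 24, 1988, so look at Jun 1988.
Jun 1988 starts on a Wednesday, so its 1st Thursday is Jun 2, 1988 (1 day in).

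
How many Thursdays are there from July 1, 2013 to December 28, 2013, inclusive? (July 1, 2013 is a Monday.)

26

July 1, 2013 is a Monday; the first Thursday on or after it is July 4, 2013 (3 days later).
From July 4, 2013 to December 28, 2013: 27 + 31 + 30 + 31 + 30 + 28 = 177 days (rest of July, August, September, October, November, December).
177 ÷ 7 = 25 full weeks with remainder 2, so 25 more Thursdays after the first → 26.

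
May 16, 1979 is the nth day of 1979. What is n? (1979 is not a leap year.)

Days in months before May: 31 + 28 + 31 + 30 = 120.
Plus 16 days into May → day 136.

136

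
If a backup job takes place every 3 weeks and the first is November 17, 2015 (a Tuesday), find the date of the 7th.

The 7th occurrence is 6 intervals after the first: 6 × 21 = 126 days after November 17, 2015.
November has 30 days — 13 days to the end of November leaves 113.
December has 31 days (82 left).
January has 31 days (51 left).
February has 29 days (22 left).
22 days into March → March 22, 2016.

March 22, 2016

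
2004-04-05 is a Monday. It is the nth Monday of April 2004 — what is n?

1st

Day 5 falls in week ⌈5/7⌉ of the month.
Days 1–7 hold the 1st Monday, 8–14 the 2nd, 15–21 the 3rd, 22–28 the 4th, 29–31 the 5th.
5 is in the range for the 1st.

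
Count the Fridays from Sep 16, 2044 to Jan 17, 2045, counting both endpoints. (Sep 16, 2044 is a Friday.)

18

Sep 16, 2044 is a Friday; the first Friday on or after it is Sep 16, 2044.
From Sep 16, 2044 to Jan 17, 2045: 14 + 31 + 30 + 31 + 17 = 123 days (rest of Sep, Oct, Nov, Dec, Jan).
123 ÷ 7 = 17 full weeks with remainder 4, so 17 more Fridays after the first → 18.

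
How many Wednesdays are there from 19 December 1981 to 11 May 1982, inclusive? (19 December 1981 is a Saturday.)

19 December 1981 is a Saturday; the first Wednesday on or after it is 23 December 1981 (4 days later).
From 23 December 1981 to 11 May 1982: 8 + 31 + 28 + 31 + 30 + 11 = 139 days (rest of December, January, February, March, April, May).
139 ÷ 7 = 19 full weeks with remainder 6, so 19 more Wednesdays after the first → 20.

20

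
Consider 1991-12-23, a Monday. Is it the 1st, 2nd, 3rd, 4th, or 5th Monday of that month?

4th

Day 23 falls in week ⌈23/7⌉ of the month.
Days 1–7 hold the 1st Monday, 8–14 the 2nd, 15–21 the 3rd, 22–28 the 4th, 29–31 the 5th.
23 is in the range for the 4th.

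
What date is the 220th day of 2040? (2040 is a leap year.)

August 7, 2040

January has 31 days (220 − 31 = 189 remain).
February has 29 days (189 − 29 = 160 remain).
March has 31 days (160 − 31 = 129 remain).
April has 30 days (129 − 30 = 99 remain).
May has 31 days (99 − 31 = 68 remain).
June has 30 days (68 − 30 = 38 remain).
July has 31 days (38 − 31 = 7 remain).
7 into August → August 7.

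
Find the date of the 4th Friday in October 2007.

2007-10-26

The first Friday of October 2007 is October 5.
The 4th Friday is 3 weeks later: 5 + 21 = 26.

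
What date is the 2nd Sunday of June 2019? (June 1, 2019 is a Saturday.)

June 2019 begins on a Saturday, so the first Sunday is June 2 (1 day later).
The 2nd Sunday is 1 weeks later: 2 + 7 = 9.

2019-06-09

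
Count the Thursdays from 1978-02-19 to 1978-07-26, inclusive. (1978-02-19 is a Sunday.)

22

1978-02-19 is a Sunday; the first Thursday on or after it is 1978-02-23 (4 days later).
From 1978-02-23 to 1978-07-26: 5 + 31 + 30 + 31 + 30 + 26 = 153 days (rest of February, March, April, May, June, July).
153 ÷ 7 = 21 full weeks with remainder 6, so 21 more Thursdays after the first → 22.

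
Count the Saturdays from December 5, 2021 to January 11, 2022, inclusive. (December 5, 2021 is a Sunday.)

December 5, 2021 is a Sunday; the first Saturday on or after it is December 11, 2021 (6 days later).
From December 11, 2021 to January 11, 2022: 20 + 11 = 31 days (rest of December, January).
31 ÷ 7 = 4 full weeks with remainder 3, so 4 more Saturdays after the first → 5.

5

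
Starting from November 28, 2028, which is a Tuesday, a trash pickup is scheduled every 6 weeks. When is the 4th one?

The 4th occurrence is 3 intervals after the first: 3 × 42 = 126 days after November 28, 2028.
November has 30 days — 2 days to the end of November leaves 124.
December has 31 days (93 left).
January has 31 days (62 left).
February has 28 days (34 left).
March has 31 days (3 left).
3 days into April → April 3, 2029.

April 3, 2029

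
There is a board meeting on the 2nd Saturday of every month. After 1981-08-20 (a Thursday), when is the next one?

August 1981 starts on a Saturday; its first Saturday is the 1st, so the 2nd Saturday is the 8th — 1981-08-08.
That is not after 1981-08-20, so look at September 1981.
September 1981 starts on a Tuesday; its first Saturday is the 5th, so the 2nd Saturday is the 12th — 1981-09-12.

1981-09-12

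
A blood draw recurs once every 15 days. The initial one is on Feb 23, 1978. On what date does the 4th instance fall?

Apr 9, 1978

The 4th occurrence is 3 intervals after the first: 3 × 15 = 45 days after Feb 23, 1978.
Feb has 28 days — 5 days to the end of Feb leaves 40.
Mar has 31 days (9 left).
9 days into Apr → Apr 9, 1978.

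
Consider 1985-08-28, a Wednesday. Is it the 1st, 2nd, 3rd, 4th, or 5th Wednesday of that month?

Day 28 falls in week ⌈28/7⌉ of the month.
Days 1–7 hold the 1st Wednesday, 8–14 the 2nd, 15–21 the 3rd, 22–28 the 4th, 29–31 the 5th.
28 is in the range for the 4th.

4th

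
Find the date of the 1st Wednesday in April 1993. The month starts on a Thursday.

1993-04-07

April 1993 begins on a Thursday, so the first Wednesday is April 7 (6 days later).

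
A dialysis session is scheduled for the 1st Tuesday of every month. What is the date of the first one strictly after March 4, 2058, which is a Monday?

March 2058 starts on a Friday, so its 1st Tuesday is March 5, 2058 (4 days in).
March 5, 2058 is after March 4, 2058, so that is the next one.

March 5, 2058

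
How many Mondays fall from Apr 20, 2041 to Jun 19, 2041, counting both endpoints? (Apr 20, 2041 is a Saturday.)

9

Apr 20, 2041 is a Saturday; the first Monday on or after it is Apr 22, 2041 (2 days later).
From Apr 22, 2041 to Jun 19, 2041: 8 + 31 + 19 = 58 days (rest of Apr, May, Jun).
58 ÷ 7 = 8 full weeks with remainder 2, so 8 more Mondays after the first → 9.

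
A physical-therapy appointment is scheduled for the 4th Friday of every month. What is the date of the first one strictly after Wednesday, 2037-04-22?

2037-04-24

April 2037 starts on a Wednesday; its first Friday is the 3rd, so the 4th Friday is the 24th — 2037-04-24.
2037-04-24 is after 2037-04-22, so that is the next one.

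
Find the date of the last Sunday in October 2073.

29 October 2073

October 2073 begins on a Sunday, so the first Sunday is October 1.
October 2073 has 31 days. Adding weeks: 1, 8, 15, 22, 29 — the last one ≤ 31 is the 29th.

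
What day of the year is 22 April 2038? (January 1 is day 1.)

Days in months before April: 31 + 28 + 31 = 90.
Plus 22 days into April → day 112.

112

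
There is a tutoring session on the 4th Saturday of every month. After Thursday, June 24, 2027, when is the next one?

June 26, 2027

June 2027 starts on a Tuesday; its first Saturday is the 5th, so the 4th Saturday is the 26th — June 26, 2027.
June 26, 2027 is after June 24, 2027, so that is the next one.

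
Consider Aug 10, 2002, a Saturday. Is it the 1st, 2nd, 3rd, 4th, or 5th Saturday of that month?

Day 10 falls in week ⌈10/7⌉ of the month.
Days 1–7 hold the 1st Saturday, 8–14 the 2nd, 15–21 the 3rd, 22–28 the 4th, 29–31 the 5th.
10 is in the range for the 2nd.

2nd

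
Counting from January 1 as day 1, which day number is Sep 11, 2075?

254

Days in months before Sep: 31 + 28 + 31 + 30 + 31 + 30 + 31 + 31 = 243.
Plus 11 days into Sep → day 254.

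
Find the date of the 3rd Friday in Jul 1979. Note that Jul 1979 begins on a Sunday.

Jul 1979 begins on a Sunday, so the first Friday is Jul 6 (5 days later).
The 3rd Friday is 2 weeks later: 6 + 14 = 20.

Jul 20, 1979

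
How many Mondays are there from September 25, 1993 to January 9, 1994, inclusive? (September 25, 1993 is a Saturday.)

15

September 25, 1993 is a Saturday; the first Monday on or after it is September 27, 1993 (2 days later).
From September 27, 1993 to January 9, 1994: 3 + 31 + 30 + 31 + 9 = 104 days (rest of September, October, November, December, January).
104 ÷ 7 = 14 full weeks with remainder 6, so 14 more Mondays after the first → 15.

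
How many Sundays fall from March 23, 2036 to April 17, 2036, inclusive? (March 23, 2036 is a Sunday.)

4

March 23, 2036 is a Sunday; the first Sunday on or after it is March 23, 2036.
From March 23, 2036 to April 17, 2036: 8 + 17 = 25 days (rest of March, April).
25 ÷ 7 = 3 full weeks with remainder 4, so 3 more Sundays after the first → 4.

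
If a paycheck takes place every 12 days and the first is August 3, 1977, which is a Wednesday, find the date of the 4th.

The 4th occurrence is 3 intervals after the first: 3 × 12 = 36 days after August 3, 1977.
August has 31 days — 28 days to the end of August leaves 8.
8 days into September → September 8, 1977.

September 8, 1977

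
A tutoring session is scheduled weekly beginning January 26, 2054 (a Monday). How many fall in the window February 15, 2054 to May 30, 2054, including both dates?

Occurrences land 7·i days after January 26, 2054 for i = 0, 1, 2, …
February 15, 2054 is 20 days after the start; 20 ÷ 7 = 2 remainder 6; since the remainder is 6, round up to i = 3. First occurrence in the window: #4 on February 16, 2054 (3×7 = 21 days in).
May 30, 2054 is 124 days after the start; 124 ÷ 7 = 17 remainder 5. Last occurrence in the window: #18 on May 25, 2054.
Occurrences #4 through #18: 15 in total.

15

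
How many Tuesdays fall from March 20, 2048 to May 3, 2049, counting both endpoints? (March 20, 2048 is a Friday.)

March 20, 2048 is a Friday; the first Tuesday on or after it is March 24, 2048 (4 days later).
From March 24, 2048 to May 3, 2049: 282 + 123 = 405 days (rest of 2048, to May 3, 2049 in 2049).
405 ÷ 7 = 57 full weeks with remainder 6, so 57 more Tuesdays after the first → 58.

58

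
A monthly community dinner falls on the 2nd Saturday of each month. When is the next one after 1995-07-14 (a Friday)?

1995-08-12

July 1995 starts on a Saturday; its first Saturday is the 1st, so the 2nd Saturday is the 8th — 1995-07-08.
That is not after 1995-07-14, so look at August 1995.
August 1995 starts on a Tuesday; its first Saturday is the 5th, so the 2nd Saturday is the 12th — 1995-08-12.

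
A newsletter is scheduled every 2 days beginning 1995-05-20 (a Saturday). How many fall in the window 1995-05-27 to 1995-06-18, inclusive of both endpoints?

Occurrences land 2·i days after 1995-05-20 for i = 0, 1, 2, …
1995-05-27 is 7 days after the start; 7 ÷ 2 = 3 remainder 1; since the remainder is 1, round up to i = 4. First occurrence in the window: #5 on 1995-05-28 (4×2 = 8 days in).
1995-06-18 is 29 days after the start; 29 ÷ 2 = 14 remainder 1. Last occurrence in the window: #15 on 1995-06-17.
Occurrences #5 through #15: 11 in total.

11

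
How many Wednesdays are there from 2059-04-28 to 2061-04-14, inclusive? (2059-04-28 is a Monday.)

103

2059-04-28 is a Monday; the first Wednesday on or after it is 2059-04-30 (2 days later).
From 2059-04-30 to 2061-04-14: 245 + 366 + 104 = 715 days (rest of 2059, 2060, to 2061-04-14 in 2061).
715 ÷ 7 = 102 full weeks with remainder 1, so 102 more Wednesdays after the first → 103.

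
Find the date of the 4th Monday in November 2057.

26 November 2057

The first Monday of November 2057 is November 5.
The 4th Monday is 3 weeks later: 5 + 21 = 26.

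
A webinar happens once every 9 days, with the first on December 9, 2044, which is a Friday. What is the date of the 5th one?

The 5th occurrence is 4 intervals after the first: 4 × 9 = 36 days after December 9, 2044.
December has 31 days — 22 days to the end of December leaves 14.
14 days into January → January 14, 2045.

January 14, 2045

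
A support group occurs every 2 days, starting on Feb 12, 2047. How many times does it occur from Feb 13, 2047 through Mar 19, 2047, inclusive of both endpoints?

17

Occurrences land 2·i days after Feb 12, 2047 for i = 0, 1, 2, …
Feb 13, 2047 is 1 day after the start; 1 ÷ 2 = 0 remainder 1; since the remainder is 1, round up to i = 1. First occurrence in the window: #2 on Feb 14, 2047 (1×2 = 2 days in).
Mar 19, 2047 is 35 days after the start; 35 ÷ 2 = 17 remainder 1. Last occurrence in the window: #18 on Mar 18, 2047.
Occurrences #2 through #18: 17 in total.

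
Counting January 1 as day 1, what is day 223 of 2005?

January has 31 days (223 − 31 = 192 remain).
February has 28 days (192 − 28 = 164 remain).
March has 31 days (164 − 31 = 133 remain).
April has 30 days (133 − 30 = 103 remain).
May has 31 days (103 − 31 = 72 remain).
June has 30 days (72 − 30 = 42 remain).
July has 31 days (42 − 31 = 11 remain).
11 into August → August 11.

11 August 2005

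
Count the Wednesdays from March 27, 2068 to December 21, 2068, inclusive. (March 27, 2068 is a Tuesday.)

39

March 27, 2068 is a Tuesday; the first Wednesday on or after it is March 28, 2068 (1 day later).
From March 28, 2068 to December 21, 2068: 3 + 30 + 31 + 30 + 31 + 31 + 30 + 31 + 30 + 21 = 268 days (rest of March, April, May, June, July, August, September, October, November, December).
268 ÷ 7 = 38 full weeks with remainder 2, so 38 more Wednesdays after the first → 39.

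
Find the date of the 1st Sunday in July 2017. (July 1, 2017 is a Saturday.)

July 2017 begins on a Saturday, so the first Sunday is July 2 (1 day later).

July 2, 2017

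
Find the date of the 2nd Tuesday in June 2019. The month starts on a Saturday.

June 2019 begins on a Saturday, so the first Tuesday is June 4 (3 days later).
The 2nd Tuesday is 1 weeks later: 4 + 7 = 11.

2019-06-11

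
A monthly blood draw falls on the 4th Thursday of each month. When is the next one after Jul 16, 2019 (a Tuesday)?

Jul 2019 starts on a Monday; its first Thursday is the 4th, so the 4th Thursday is the 25th — Jul 25, 2019.
Jul 25, 2019 is after Jul 16, 2019, so that is the next one.

Jul 25, 2019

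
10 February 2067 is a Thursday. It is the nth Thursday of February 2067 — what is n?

2nd

Day 10 falls in week ⌈10/7⌉ of the month.
Days 1–7 hold the 1st Thursday, 8–14 the 2nd, 15–21 the 3rd, 22–28 the 4th, 29–31 the 5th.
10 is in the range for the 2nd.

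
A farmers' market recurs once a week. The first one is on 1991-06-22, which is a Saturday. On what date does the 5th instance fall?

The 5th occurrence is 4 intervals after the first: 4 × 7 = 28 days after 1991-06-22.
June has 30 days — 8 days to the end of June leaves 20.
20 days into July → 1991-07-20.

1991-07-20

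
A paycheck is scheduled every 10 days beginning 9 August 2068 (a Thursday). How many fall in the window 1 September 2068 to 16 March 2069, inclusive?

19

Occurrences land 10·i days after 9 August 2068 for i = 0, 1, 2, …
1 September 2068 is 23 days after the start; 23 ÷ 10 = 2 remainder 3; since the remainder is 3, round up to i = 3. First occurrence in the window: #4 on 8 September 2068 (3×10 = 30 days in).
16 March 2069 is 219 days after the start; 219 ÷ 10 = 21 remainder 9. Last occurrence in the window: #22 on 7 March 2069.
Occurrences #4 through #22: 19 in total.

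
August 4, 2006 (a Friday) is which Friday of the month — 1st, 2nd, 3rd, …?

1st

Day 4 falls in week ⌈4/7⌉ of the month.
Days 1–7 hold the 1st Friday, 8–14 the 2nd, 15–21 the 3rd, 22–28 the 4th, 29–31 the 5th.
4 is in the range for the 1st.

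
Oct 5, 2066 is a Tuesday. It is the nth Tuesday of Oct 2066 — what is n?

Day 5 falls in week ⌈5/7⌉ of the month.
Days 1–7 hold the 1st Tuesday, 8–14 the 2nd, 15–21 the 3rd, 22–28 the 4th, 29–31 the 5th.
5 is in the range for the 1st.

1st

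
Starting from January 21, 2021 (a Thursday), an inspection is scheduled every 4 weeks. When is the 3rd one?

The 3rd occurrence is 2 intervals after the first: 2 × 28 = 56 days after January 21, 2021.
January has 31 days — 10 days to the end of January leaves 46.
February has 28 days (18 left).
18 days into March → March 18, 2021.

March 18, 2021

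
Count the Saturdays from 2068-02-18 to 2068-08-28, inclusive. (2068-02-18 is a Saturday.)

28

2068-02-18 is a Saturday; the first Saturday on or after it is 2068-02-18.
From 2068-02-18 to 2068-08-28: 11 + 31 + 30 + 31 + 30 + 31 + 28 = 192 days (rest of February, March, April, May, June, July, August).
192 ÷ 7 = 27 full weeks with remainder 3, so 27 more Saturdays after the first → 28.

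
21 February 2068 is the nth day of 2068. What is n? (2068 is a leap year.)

Days in months before February: 31 = 31.
Plus 21 days into February → day 52.

52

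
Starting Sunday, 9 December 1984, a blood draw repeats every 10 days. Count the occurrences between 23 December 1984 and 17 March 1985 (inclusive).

8

Occurrences land 10·i days after 9 December 1984 for i = 0, 1, 2, …
23 December 1984 is 14 days after the start; 14 ÷ 10 = 1 remainder 4; since the remainder is 4, round up to i = 2. First occurrence in the window: #3 on 29 December 1984 (2×10 = 20 days in).
17 March 1985 is 98 days after the start; 98 ÷ 10 = 9 remainder 8. Last occurrence in the window: #10 on 9 March 1985.
Occurrences #3 through #10: 8 in total.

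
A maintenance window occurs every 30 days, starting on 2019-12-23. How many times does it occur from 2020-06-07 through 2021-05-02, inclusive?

11

Occurrences land 30·i days after 2019-12-23 for i = 0, 1, 2, …
2020-06-07 is 167 days after the start; 167 ÷ 30 = 5 remainder 17; since the remainder is 17, round up to i = 6. First occurrence in the window: #7 on 2020-06-20 (6×30 = 180 days in).
2021-05-02 is 496 days after the start; 496 ÷ 30 = 16 remainder 16. Last occurrence in the window: #17 on 2021-04-16.
Occurrences #7 through #17: 11 in total.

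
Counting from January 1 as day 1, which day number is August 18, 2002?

230

Days in months before August: 31 + 28 + 31 + 30 + 31 + 30 + 31 = 212.
Plus 18 days into August → day 230.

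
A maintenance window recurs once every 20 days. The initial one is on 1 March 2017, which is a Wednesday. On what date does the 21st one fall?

5 April 2018

The 21st occurrence is 20 intervals after the first: 20 × 20 = 400 days after 1 March 2017.
March has 31 days — 30 days to the end of March leaves 370.
April has 30 days (340 left).
May has 31 days (309 left).
June has 30 days (279 left).
July has 31 days (248 left).
August has 31 days (217 left).
September has 30 days (187 left).
October has 31 days (156 left).
November has 30 days (126 left).
December has 31 days (95 left).
January has 31 days (64 left).
February has 28 days (36 left).
March has 31 days (5 left).
5 days into April → 5 April 2018.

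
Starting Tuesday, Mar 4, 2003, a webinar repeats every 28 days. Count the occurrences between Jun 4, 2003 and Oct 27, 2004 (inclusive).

18

Occurrences land 28·i days after Mar 4, 2003 for i = 0, 1, 2, …
Jun 4, 2003 is 92 days after the start; 92 ÷ 28 = 3 remainder 8; since the remainder is 8, round up to i = 4. First occurrence in the window: #5 on Jun 24, 2003 (4×28 = 112 days in).
Oct 27, 2004 is 603 days after the start; 603 ÷ 28 = 21 remainder 15. Last occurrence in the window: #22 on Oct 12, 2004.
Occurrences #5 through #22: 18 in total.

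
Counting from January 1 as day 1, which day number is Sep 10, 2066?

Days in months before Sep: 31 + 28 + 31 + 30 + 31 + 30 + 31 + 31 = 243.
Plus 10 days into Sep → day 253.

253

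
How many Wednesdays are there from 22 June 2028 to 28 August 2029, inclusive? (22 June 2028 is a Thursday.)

61

22 June 2028 is a Thursday; the first Wednesday on or after it is 28 June 2028 (6 days later).
From 28 June 2028 to 28 August 2029: 186 + 240 = 426 days (rest of 2028, to 28 August 2029 in 2029).
426 ÷ 7 = 60 full weeks with remainder 6, so 60 more Wednesdays after the first → 61.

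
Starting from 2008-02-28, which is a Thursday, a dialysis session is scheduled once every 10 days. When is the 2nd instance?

The 2nd occurrence is 1 interval after the first: 1 × 10 = 10 days after 2008-02-28.
February has 29 days — 1 day to the end of February leaves 9.
9 days into March → 2008-03-09.

2008-03-09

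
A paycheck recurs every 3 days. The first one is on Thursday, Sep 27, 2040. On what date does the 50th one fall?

Feb 21, 2041

The 50th occurrence is 49 intervals after the first: 49 × 3 = 147 days after Sep 27, 2040.
Sep has 30 days — 3 days to the end of Sep leaves 144.
Oct has 31 days (113 left).
Nov has 30 days (83 left).
Dec has 31 days (52 left).
Jan has 31 days (21 left).
21 days into Feb → Feb 21, 2041.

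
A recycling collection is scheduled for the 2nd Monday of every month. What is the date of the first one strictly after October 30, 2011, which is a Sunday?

October 2011 starts on a Saturday; its first Monday is the 3rd, so the 2nd Monday is the 10th — October 10, 2011.
That is not after October 30, 2011, so look at November 2011.
November 2011 starts on a Tuesday; its first Monday is the 7th, so the 2nd Monday is the 14th — November 14, 2011.

November 14, 2011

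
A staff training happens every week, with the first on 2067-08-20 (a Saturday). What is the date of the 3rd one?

The 3rd occurrence is 2 intervals after the first: 2 × 7 = 14 days after 2067-08-20.
August has 31 days — 11 days to the end of August leaves 3.
3 days into September → 2067-09-03.

2067-09-03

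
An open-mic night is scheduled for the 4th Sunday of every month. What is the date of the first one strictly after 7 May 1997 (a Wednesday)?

25 May 1997

May 1997 starts on a Thursday; its first Sunday is the 4th, so the 4th Sunday is the 25th — 25 May 1997.
25 May 1997 is after 7 May 1997, so that is the next one.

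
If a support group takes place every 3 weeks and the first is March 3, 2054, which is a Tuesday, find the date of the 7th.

The 7th occurrence is 6 intervals after the first: 6 × 21 = 126 days after March 3, 2054.
March has 31 days — 28 days to the end of March leaves 98.
April has 30 days (68 left).
May has 31 days (37 left).
June has 30 days (7 left).
7 days into July → July 7, 2054.

July 7, 2054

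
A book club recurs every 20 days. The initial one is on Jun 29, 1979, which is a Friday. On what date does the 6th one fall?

Oct 7, 1979

The 6th occurrence is 5 intervals after the first: 5 × 20 = 100 days after Jun 29, 1979.
Jun has 30 days — 1 day to the end of Jun leaves 99.
Jul has 31 days (68 left).
Aug has 31 days (37 left).
Sep has 30 days (7 left).
7 days into Oct → Oct 7, 1979.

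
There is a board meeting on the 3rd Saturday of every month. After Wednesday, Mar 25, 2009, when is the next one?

Mar 2009 starts on a Sunday; its first Saturday is the 7th, so the 3rd Saturday is the 21st — Mar 21, 2009.
That is not after Mar 25, 2009, so look at Apr 2009.
Apr 2009 starts on a Wednesday; its first Saturday is the 4th, so the 3rd Saturday is the 18th — Apr 18, 2009.

Apr 18, 2009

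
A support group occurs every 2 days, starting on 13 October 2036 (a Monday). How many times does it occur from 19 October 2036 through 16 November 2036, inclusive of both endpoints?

Occurrences land 2·i days after 13 October 2036 for i = 0, 1, 2, …
19 October 2036 is 6 days after the start; 6 ÷ 2 = 3 remainder 0. First occurrence in the window: #4 on 19 October 2036 (3×2 = 6 days in).
16 November 2036 is 34 days after the start; 34 ÷ 2 = 17 remainder 0. Last occurrence in the window: #18 on 16 November 2036.
Occurrences #4 through #18: 15 in total.

15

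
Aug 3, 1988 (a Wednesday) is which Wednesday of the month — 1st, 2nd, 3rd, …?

1st

Day 3 falls in week ⌈3/7⌉ of the month.
Days 1–7 hold the 1st Wednesday, 8–14 the 2nd, 15–21 the 3rd, 22–28 the 4th, 29–31 the 5th.
3 is in the range for the 1st.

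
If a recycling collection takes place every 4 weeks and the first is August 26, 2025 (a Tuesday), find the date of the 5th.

December 16, 2025

The 5th occurrence is 4 intervals after the first: 4 × 28 = 112 days after August 26, 2025.
August has 31 days — 5 days to the end of August leaves 107.
September has 30 days (77 left).
October has 31 days (46 left).
November has 30 days (16 left).
16 days into December → December 16, 2025.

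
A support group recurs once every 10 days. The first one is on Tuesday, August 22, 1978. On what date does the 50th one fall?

December 25, 1979

The 50th occurrence is 49 intervals after the first: 49 × 10 = 490 days after August 22, 1978.
August has 31 days — 9 days to the end of August leaves 481.
From end of August to end of 1978 is 122 days (359 left).
January has 31 days (328 left).
February has 28 days (300 left).
March has 31 days (269 left).
April has 30 days (239 left).
May has 31 days (208 left).
June has 30 days (178 left).
July has 31 days (147 left).
August has 31 days (116 left).
September has 30 days (86 left).
October has 31 days (55 left).
November has 30 days (25 left).
25 days into December → December 25, 1979.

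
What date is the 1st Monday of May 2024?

The first Monday of May 2024 is May 6.

2024-05-06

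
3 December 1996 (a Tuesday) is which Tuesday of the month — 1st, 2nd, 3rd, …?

1st

Day 3 falls in week ⌈3/7⌉ of the month.
Days 1–7 hold the 1st Tuesday, 8–14 the 2nd, 15–21 the 3rd, 22–28 the 4th, 29–31 the 5th.
3 is in the range for the 1st.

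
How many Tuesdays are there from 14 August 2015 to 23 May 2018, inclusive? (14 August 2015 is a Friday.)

14 August 2015 is a Friday; the first Tuesday on or after it is 18 August 2015 (4 days later).
From 18 August 2015 to 23 May 2018: 135 + 366 + 365 + 143 = 1009 days (rest of 2015, 2016, 2017, to 23 May 2018 in 2018).
1009 ÷ 7 = 144 full weeks with remainder 1, so 144 more Tuesdays after the first → 145.

145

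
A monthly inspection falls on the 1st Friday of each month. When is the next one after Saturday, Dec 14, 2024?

Dec 2024 starts on a Sunday, so its 1st Friday is Dec 6, 2024 (5 days in).
That is not after Dec 14, 2024, so look at Jan 2025.
Jan 2025 starts on a Wednesday, so its 1st Friday is Jan 3, 2025 (2 days in).

Jan 3, 2025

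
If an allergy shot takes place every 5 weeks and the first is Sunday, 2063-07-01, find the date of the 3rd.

The 3rd occurrence is 2 intervals after the first: 2 × 35 = 70 days after 2063-07-01.
July has 31 days — 30 days to the end of July leaves 40.
August has 31 days (9 left).
9 days into September → 2063-09-09.

2063-09-09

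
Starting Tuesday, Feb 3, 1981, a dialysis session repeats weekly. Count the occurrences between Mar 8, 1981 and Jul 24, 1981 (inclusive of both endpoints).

20

Occurrences land 7·i days after Feb 3, 1981 for i = 0, 1, 2, …
Mar 8, 1981 is 33 days after the start; 33 ÷ 7 = 4 remainder 5; since the remainder is 5, round up to i = 5. First occurrence in the window: #6 on Mar 10, 1981 (5×7 = 35 days in).
Jul 24, 1981 is 171 days after the start; 171 ÷ 7 = 24 remainder 3. Last occurrence in the window: #25 on Jul 21, 1981.
Occurrences #6 through #25: 20 in total.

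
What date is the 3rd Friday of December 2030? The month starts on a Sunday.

20 December 2030

December 2030 begins on a Sunday, so the first Friday is December 6 (5 days later).
The 3rd Friday is 2 weeks later: 6 + 14 = 20.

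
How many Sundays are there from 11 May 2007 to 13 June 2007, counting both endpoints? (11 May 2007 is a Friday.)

11 May 2007 is a Friday; the first Sunday on or after it is 13 May 2007 (2 days later).
From 13 May 2007 to 13 June 2007: 18 + 13 = 31 days (rest of May, June).
31 ÷ 7 = 4 full weeks with remainder 3, so 4 more Sundays after the first → 5.

5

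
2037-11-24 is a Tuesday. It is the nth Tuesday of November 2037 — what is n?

4th

Day 24 falls in week ⌈24/7⌉ of the month.
Days 1–7 hold the 1st Tuesday, 8–14 the 2nd, 15–21 the 3rd, 22–28 the 4th, 29–31 the 5th.
24 is in the range for the 4th.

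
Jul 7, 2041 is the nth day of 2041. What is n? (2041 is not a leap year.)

188

Days in months before Jul: 31 + 28 + 31 + 30 + 31 + 30 = 181.
Plus 7 days into Jul → day 188.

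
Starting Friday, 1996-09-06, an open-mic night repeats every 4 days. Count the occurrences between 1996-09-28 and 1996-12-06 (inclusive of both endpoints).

17

Occurrences land 4·i days after 1996-09-06 for i = 0, 1, 2, …
1996-09-28 is 22 days after the start; 22 ÷ 4 = 5 remainder 2; since the remainder is 2, round up to i = 6. First occurrence in the window: #7 on 1996-09-30 (6×4 = 24 days in).
1996-12-06 is 91 days after the start; 91 ÷ 4 = 22 remainder 3. Last occurrence in the window: #23 on 1996-12-03.
Occurrences #7 through #23: 17 in total.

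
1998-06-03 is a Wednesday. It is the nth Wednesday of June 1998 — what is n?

Day 3 falls in week ⌈3/7⌉ of the month.
Days 1–7 hold the 1st Wednesday, 8–14 the 2nd, 15–21 the 3rd, 22–28 the 4th, 29–31 the 5th.
3 is in the range for the 1st.

1st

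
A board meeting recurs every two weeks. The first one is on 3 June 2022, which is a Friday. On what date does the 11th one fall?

21 October 2022

The 11th occurrence is 10 intervals after the first: 10 × 14 = 140 days after 3 June 2022.
June has 30 days — 27 days to the end of June leaves 113.
July has 31 days (82 left).
August has 31 days (51 left).
September has 30 days (21 left).
21 days into October → 21 October 2022.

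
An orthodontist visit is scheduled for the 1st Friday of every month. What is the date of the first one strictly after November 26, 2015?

December 4, 2015

November 2015 starts on a Sunday, so its 1st Friday is November 6, 2015 (5 days in).
That is not after November 26, 2015, so look at December 2015.
December 2015 starts on a Tuesday, so its 1st Friday is December 4, 2015 (3 days in).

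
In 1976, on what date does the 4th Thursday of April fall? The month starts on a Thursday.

April 22, 1976

April 1976 begins on a Thursday, so the first Thursday is April 1.
The 4th Thursday is 3 weeks later: 1 + 21 = 22.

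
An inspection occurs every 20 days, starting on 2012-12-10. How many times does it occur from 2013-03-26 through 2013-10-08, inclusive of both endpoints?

10

Occurrences land 20·i days after 2012-12-10 for i = 0, 1, 2, …
2013-03-26 is 106 days after the start; 106 ÷ 20 = 5 remainder 6; since the remainder is 6, round up to i = 6. First occurrence in the window: #7 on 2013-04-09 (6×20 = 120 days in).
2013-10-08 is 302 days after the start; 302 ÷ 20 = 15 remainder 2. Last occurrence in the window: #16 on 2013-10-06.
Occurrences #7 through #16: 10 in total.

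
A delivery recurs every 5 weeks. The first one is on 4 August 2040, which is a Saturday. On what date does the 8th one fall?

6 April 2041

The 8th occurrence is 7 intervals after the first: 7 × 35 = 245 days after 4 August 2040.
August has 31 days — 27 days to the end of August leaves 218.
September has 30 days (188 left).
October has 31 days (157 left).
November has 30 days (127 left).
December has 31 days (96 left).
January has 31 days (65 left).
February has 28 days (37 left).
March has 31 days (6 left).
6 days into April → 6 April 2041.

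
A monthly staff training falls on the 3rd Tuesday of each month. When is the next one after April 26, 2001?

April 2001 starts on a Sunday; its first Tuesday is the 3rd, so the 3rd Tuesday is the 17th — April 17, 2001.
That is not after April 26, 2001, so look at May 2001.
May 2001 starts on a Tuesday; its first Tuesday is the 1st, so the 3rd Tuesday is the 15th — May 15, 2001.

May 15, 2001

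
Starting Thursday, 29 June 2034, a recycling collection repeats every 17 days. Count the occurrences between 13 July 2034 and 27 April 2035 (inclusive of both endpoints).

17

Occurrences land 17·i days after 29 June 2034 for i = 0, 1, 2, …
13 July 2034 is 14 days after the start; 14 ÷ 17 = 0 remainder 14; since the remainder is 14, round up to i = 1. First occurrence in the window: #2 on 16 July 2034 (1×17 = 17 days in).
27 April 2035 is 302 days after the start; 302 ÷ 17 = 17 remainder 13. Last occurrence in the window: #18 on 14 April 2035.
Occurrences #2 through #18: 17 in total.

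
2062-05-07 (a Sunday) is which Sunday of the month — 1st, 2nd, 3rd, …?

1st

Day 7 falls in week ⌈7/7⌉ of the month.
Days 1–7 hold the 1st Sunday, 8–14 the 2nd, 15–21 the 3rd, 22–28 the 4th, 29–31 the 5th.
7 is in the range for the 1st.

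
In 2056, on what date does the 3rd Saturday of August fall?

The first Saturday of August 2056 is August 5.
The 3rd Saturday is 2 weeks later: 5 + 14 = 19.

2056-08-19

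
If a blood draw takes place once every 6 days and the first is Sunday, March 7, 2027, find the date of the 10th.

April 30, 2027

The 10th occurrence is 9 intervals after the first: 9 × 6 = 54 days after March 7, 2027.
March has 31 days — 24 days to the end of March leaves 30.
30 days into April → April 30, 2027.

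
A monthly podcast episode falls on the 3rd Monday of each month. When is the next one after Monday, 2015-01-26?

January 2015 starts on a Thursday; its first Monday is the 5th, so the 3rd Monday is the 19th — 2015-01-19.
That is not after 2015-01-26, so look at February 2015.
February 2015 starts on a Sunday; its first Monday is the 2nd, so the 3rd Monday is the 16th — 2015-02-16.

2015-02-16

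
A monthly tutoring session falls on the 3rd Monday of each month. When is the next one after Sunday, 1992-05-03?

May 1992 starts on a Friday; its first Monday is the 4th, so the 3rd Monday is the 18th — 1992-05-18.
1992-05-18 is after 1992-05-03, so that is the next one.

1992-05-18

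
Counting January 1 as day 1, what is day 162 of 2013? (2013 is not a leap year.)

11 June 2013

January has 31 days (162 − 31 = 131 remain).
February has 28 days (131 − 28 = 103 remain).
March has 31 days (103 − 31 = 72 remain).
April has 30 days (72 − 30 = 42 remain).
May has 31 days (42 − 31 = 11 remain).
11 into June → June 11.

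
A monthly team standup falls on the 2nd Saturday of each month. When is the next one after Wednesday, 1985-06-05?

June 1985 starts on a Saturday; its first Saturday is the 1st, so the 2nd Saturday is the 8th — 1985-06-08.
1985-06-08 is after 1985-06-05, so that is the next one.

1985-06-08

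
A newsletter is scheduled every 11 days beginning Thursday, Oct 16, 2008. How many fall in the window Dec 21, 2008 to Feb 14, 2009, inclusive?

6

Occurrences land 11·i days after Oct 16, 2008 for i = 0, 1, 2, …
Dec 21, 2008 is 66 days after the start; 66 ÷ 11 = 6 remainder 0. First occurrence in the window: #7 on Dec 21, 2008 (6×11 = 66 days in).
Feb 14, 2009 is 121 days after the start; 121 ÷ 11 = 11 remainder 0. Last occurrence in the window: #12 on Feb 14, 2009.
Occurrences #7 through #12: 6 in total.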